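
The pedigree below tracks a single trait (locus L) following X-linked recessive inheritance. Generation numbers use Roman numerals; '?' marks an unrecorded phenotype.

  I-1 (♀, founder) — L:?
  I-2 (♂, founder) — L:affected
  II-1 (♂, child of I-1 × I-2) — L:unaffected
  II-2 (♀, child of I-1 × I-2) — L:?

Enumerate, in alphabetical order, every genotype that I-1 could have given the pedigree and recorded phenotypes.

L/I-1 ? ·: X^LX^L|X^LX^l
L/I-2 aff ·: X^lY
L/II-1 un I-1×I-2: X^LY
L/II-2 ? I-1×I-2: X^LX^l|X^lX^l
⇒ L over [I-1,I-2,II-1,II-2]: 3 consistent

I-1 ∈ {X^LX^L, X^LX^l}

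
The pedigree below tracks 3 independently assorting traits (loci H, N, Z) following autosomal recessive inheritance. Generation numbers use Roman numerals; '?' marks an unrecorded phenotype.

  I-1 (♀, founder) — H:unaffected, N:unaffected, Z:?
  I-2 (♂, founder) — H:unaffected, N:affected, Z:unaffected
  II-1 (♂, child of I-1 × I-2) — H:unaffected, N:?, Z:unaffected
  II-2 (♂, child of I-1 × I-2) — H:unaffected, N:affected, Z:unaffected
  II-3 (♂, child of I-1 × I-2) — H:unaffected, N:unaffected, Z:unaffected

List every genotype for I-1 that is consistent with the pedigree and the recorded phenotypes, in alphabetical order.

H/I-1 un ·: HH|Hh
H/I-2 un ·: HH|Hh
H/II-1 un I-1×I-2: HH|Hh
H/II-2 un I-1×I-2: HH|Hh
H/II-3 un I-1×I-2: HH|Hh
⇒ H over [I-1,I-2,II-1,II-2,II-3]: 25 consistent
N/I-1 un ·: Nn
N/I-2 aff ·: nn
N/II-1 ? I-1×I-2: Nn|nn
N/II-2 aff I-1×I-2: nn
N/II-3 un I-1×I-2: Nn
⇒ N over [I-1,I-2,II-1,II-2,II-3]: 2 consistent
Z/I-1 ? ·: ZZ|Zz|zz
Z/I-2 un ·: ZZ|Zz
Z/II-1 un I-1×I-2: ZZ|Zz
Z/II-2 un I-1×I-2: ZZ|Zz
Z/II-3 un I-1×I-2: ZZ|Zz
⇒ Z over [I-1,I-2,II-1,II-2,II-3]: 27 consistent

I-1 ∈ {HH Nn ZZ, HH Nn Zz, HH Nn zz, Hh Nn ZZ, Hh Nn Zz, Hh Nn zz}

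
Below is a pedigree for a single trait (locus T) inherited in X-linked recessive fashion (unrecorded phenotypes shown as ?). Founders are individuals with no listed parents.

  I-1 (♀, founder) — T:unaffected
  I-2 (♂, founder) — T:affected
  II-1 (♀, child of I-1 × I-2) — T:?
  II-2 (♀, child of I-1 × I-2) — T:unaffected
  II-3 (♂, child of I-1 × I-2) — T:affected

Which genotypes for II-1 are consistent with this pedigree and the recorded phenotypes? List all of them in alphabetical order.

T/I-1 un ·: X^TX^t
T/I-2 aff ·: X^tY
T/II-1 ? I-1×I-2: X^TX^t|X^tX^t
T/II-2 un I-1×I-2: X^TX^t
T/II-3 aff I-1×I-2: X^tY
⇒ T over [I-1,I-2,II-1,II-2,II-3]: 2 consistent

II-1 ∈ {X^TX^t, X^tX^t}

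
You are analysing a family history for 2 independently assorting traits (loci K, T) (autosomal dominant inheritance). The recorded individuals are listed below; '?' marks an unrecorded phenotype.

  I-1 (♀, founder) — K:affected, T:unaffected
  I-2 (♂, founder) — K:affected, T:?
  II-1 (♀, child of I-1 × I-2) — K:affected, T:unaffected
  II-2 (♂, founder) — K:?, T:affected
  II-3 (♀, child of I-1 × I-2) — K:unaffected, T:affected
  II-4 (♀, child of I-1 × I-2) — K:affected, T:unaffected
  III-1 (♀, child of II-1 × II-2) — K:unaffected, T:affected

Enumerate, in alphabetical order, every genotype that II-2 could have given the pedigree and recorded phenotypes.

II-2 ∈ {Kk TT, Kk Tt, kk TT, kk Tt}

K/I-1 aff ·: Kk
K/I-2 aff ·: Kk
K/II-1 aff I-1×I-2: Kk
K/II-2 ? ·: kk|Kk
K/II-3 un I-1×I-2: kk
K/II-4 aff I-1×I-2: Kk|KK
K/III-1 un II-1×II-2: kk
⇒ K over [I-1,I-2,II-1,II-2,II-3,II-4,III-1]: 4 consistent
T/I-1 un ·: tt
T/I-2 ? ·: Tt
T/II-1 un I-1×I-2: tt
T/II-2 aff ·: Tt|TT
T/II-3 aff I-1×I-2: Tt
T/II-4 un I-1×I-2: tt
T/III-1 aff II-1×II-2: Tt
⇒ T over [I-1,I-2,II-1,II-2,II-3,II-4,III-1]: 2 consistent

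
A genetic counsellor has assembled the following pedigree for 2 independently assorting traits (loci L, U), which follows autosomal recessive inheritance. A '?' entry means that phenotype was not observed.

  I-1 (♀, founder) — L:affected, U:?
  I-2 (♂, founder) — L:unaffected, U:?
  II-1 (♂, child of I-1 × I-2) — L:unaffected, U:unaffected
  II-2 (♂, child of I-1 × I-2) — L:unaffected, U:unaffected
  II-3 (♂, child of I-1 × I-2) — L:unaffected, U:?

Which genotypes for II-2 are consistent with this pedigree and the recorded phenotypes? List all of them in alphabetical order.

II-2 ∈ {Ll UU, Ll Uu}

L/I-1 aff ·: ll
L/I-2 un ·: LL|Ll
L/II-1 un I-1×I-2: Ll
L/II-2 un I-1×I-2: Ll
L/II-3 un I-1×I-2: Ll
⇒ L over [I-1,I-2,II-1,II-2,II-3]: 2 consistent
U/I-1 ? ·: UU|Uu|uu
U/I-2 ? ·: UU|Uu|uu
U/II-1 un I-1×I-2: UU|Uu
U/II-2 un I-1×I-2: UU|Uu
U/II-3 ? I-1×I-2: UU|Uu|uu
⇒ U over [I-1,I-2,II-1,II-2,II-3]: 35 consistent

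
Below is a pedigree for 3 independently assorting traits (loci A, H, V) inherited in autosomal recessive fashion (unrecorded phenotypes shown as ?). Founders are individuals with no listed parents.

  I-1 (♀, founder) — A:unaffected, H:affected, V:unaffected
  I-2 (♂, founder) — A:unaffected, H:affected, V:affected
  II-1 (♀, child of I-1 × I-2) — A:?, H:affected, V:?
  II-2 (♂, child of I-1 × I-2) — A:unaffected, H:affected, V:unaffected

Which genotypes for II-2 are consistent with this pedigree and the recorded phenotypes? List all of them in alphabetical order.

A/I-1 un ·: AA|Aa
A/I-2 un ·: AA|Aa
A/II-1 ? I-1×I-2: AA|Aa|aa
A/II-2 un I-1×I-2: AA|Aa
⇒ A over [I-1,I-2,II-1,II-2]: 15 consistent
H/I-1 aff ·: hh
H/I-2 aff ·: hh
H/II-1 aff I-1×I-2: hh
H/II-2 aff I-1×I-2: hh
⇒ H over [I-1,I-2,II-1,II-2]: 1 consistent
V/I-1 un ·: VV|Vv
V/I-2 aff ·: vv
V/II-1 ? I-1×I-2: Vv|vv
V/II-2 un I-1×I-2: Vv
⇒ V over [I-1,I-2,II-1,II-2]: 3 consistent

II-2 ∈ {AA hh Vv, Aa hh Vv}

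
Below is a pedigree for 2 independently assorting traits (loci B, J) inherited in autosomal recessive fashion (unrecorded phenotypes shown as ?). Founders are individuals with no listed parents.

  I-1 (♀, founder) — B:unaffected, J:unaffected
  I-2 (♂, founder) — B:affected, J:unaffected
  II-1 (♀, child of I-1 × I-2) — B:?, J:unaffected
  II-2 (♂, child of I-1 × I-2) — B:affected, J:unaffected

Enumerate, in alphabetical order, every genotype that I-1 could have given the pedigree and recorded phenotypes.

I-1 ∈ {Bb JJ, Bb Jj}

B/I-1 un ·: Bb
B/I-2 aff ·: bb
B/II-1 ? I-1×I-2: Bb|bb
B/II-2 aff I-1×I-2: bb
⇒ B over [I-1,I-2,II-1,II-2]: 2 consistent
J/I-1 un ·: JJ|Jj
J/I-2 un ·: JJ|Jj
J/II-1 un I-1×I-2: JJ|Jj
J/II-2 un I-1×I-2: JJ|Jj
⇒ J over [I-1,I-2,II-1,II-2]: 13 consistent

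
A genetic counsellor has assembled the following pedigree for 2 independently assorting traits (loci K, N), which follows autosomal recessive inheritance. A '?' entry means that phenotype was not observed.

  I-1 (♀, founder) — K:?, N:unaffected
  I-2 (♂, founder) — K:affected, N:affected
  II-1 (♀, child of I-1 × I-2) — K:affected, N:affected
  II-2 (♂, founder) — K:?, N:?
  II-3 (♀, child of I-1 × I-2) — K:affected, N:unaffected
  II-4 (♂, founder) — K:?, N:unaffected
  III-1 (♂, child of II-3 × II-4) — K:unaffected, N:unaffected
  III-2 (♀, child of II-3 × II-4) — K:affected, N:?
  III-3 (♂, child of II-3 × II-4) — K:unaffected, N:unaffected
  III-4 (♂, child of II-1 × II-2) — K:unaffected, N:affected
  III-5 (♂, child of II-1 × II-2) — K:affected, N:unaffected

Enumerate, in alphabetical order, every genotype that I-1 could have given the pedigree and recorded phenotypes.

I-1 ∈ {Kk Nn, kk Nn}

K/I-1 ? ·: Kk|kk
K/I-2 aff ·: kk
K/II-1 aff I-1×I-2: kk
K/II-2 ? ·: Kk
K/II-3 aff I-1×I-2: kk
K/II-4 ? ·: Kk
K/III-1 un II-3×II-4: Kk
K/III-2 aff II-3×II-4: kk
K/III-3 un II-3×II-4: Kk
K/III-4 un II-1×II-2: Kk
K/III-5 aff II-1×II-2: kk
⇒ K over [I-1,I-2,II-1,II-2,II-3,II-4,III-1,III-2,III-3,III-4,III-5]: 2 consistent
N/I-1 un ·: Nn
N/I-2 aff ·: nn
N/II-1 aff I-1×I-2: nn
N/II-2 ? ·: Nn
N/II-3 un I-1×I-2: Nn
N/II-4 un ·: NN|Nn
N/III-1 un II-3×II-4: NN|Nn
N/III-2 ? II-3×II-4: NN|Nn|nn
N/III-3 un II-3×II-4: NN|Nn
N/III-4 aff II-1×II-2: nn
N/III-5 un II-1×II-2: Nn
⇒ N over [I-1,I-2,II-1,II-2,II-3,II-4,III-1,III-2,III-3,III-4,III-5]: 20 consistent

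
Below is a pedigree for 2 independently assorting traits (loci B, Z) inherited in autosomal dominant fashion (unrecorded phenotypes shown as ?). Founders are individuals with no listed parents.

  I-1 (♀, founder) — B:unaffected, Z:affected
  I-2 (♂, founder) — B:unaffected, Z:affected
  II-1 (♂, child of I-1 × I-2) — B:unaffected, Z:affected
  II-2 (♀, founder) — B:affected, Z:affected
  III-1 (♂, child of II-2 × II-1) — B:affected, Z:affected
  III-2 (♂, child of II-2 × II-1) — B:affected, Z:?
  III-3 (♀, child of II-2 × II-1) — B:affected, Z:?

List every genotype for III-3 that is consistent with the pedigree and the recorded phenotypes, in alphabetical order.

B/I-1 un ·: bb
B/I-2 un ·: bb
B/II-1 un I-1×I-2: bb
B/II-2 aff ·: Bb|BB
B/III-1 aff II-2×II-1: Bb
B/III-2 aff II-2×II-1: Bb
B/III-3 aff II-2×II-1: Bb
⇒ B over [I-1,I-2,II-1,II-2,III-1,III-2,III-3]: 2 consistent
Z/I-1 aff ·: Zz|ZZ
Z/I-2 aff ·: Zz|ZZ
Z/II-1 aff I-1×I-2: Zz|ZZ
Z/II-2 aff ·: Zz|ZZ
Z/III-1 aff II-2×II-1: Zz|ZZ
Z/III-2 ? II-2×II-1: zz|Zz|ZZ
Z/III-3 ? II-2×II-1: zz|Zz|ZZ
⇒ Z over [I-1,I-2,II-1,II-2,III-1,III-2,III-3]: 114 consistent

III-3 ∈ {Bb ZZ, Bb Zz, Bb zz}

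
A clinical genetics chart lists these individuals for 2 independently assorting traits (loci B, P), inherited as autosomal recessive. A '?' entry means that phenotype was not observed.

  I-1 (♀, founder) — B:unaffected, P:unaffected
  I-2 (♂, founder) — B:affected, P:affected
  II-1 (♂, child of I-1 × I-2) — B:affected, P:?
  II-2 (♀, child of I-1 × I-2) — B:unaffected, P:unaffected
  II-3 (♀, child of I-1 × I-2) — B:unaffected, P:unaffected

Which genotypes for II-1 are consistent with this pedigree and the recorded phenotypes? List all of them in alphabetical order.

B/I-1 un ·: Bb
B/I-2 aff ·: bb
B/II-1 aff I-1×I-2: bb
B/II-2 un I-1×I-2: Bb
B/II-3 un I-1×I-2: Bb
⇒ B over [I-1,I-2,II-1,II-2,II-3]: 1 consistent
P/I-1 un ·: PP|Pp
P/I-2 aff ·: pp
P/II-1 ? I-1×I-2: Pp|pp
P/II-2 un I-1×I-2: Pp
P/II-3 un I-1×I-2: Pp
⇒ P over [I-1,I-2,II-1,II-2,II-3]: 3 consistent

II-1 ∈ {bb Pp, bb pp}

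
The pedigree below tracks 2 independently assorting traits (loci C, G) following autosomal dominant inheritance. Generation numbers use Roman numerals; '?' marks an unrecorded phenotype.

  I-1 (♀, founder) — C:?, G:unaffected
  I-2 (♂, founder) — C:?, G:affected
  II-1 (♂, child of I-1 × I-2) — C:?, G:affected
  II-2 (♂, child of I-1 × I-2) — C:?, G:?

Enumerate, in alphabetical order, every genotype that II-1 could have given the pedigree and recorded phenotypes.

II-1 ∈ {CC Gg, Cc Gg, cc Gg}

C/I-1 ? ·: cc|Cc|CC
C/I-2 ? ·: cc|Cc|CC
C/II-1 ? I-1×I-2: cc|Cc|CC
C/II-2 ? I-1×I-2: cc|Cc|CC
⇒ C over [I-1,I-2,II-1,II-2]: 29 consistent
G/I-1 un ·: gg
G/I-2 aff ·: Gg|GG
G/II-1 aff I-1×I-2: Gg
G/II-2 ? I-1×I-2: gg|Gg
⇒ G over [I-1,I-2,II-1,II-2]: 3 consistent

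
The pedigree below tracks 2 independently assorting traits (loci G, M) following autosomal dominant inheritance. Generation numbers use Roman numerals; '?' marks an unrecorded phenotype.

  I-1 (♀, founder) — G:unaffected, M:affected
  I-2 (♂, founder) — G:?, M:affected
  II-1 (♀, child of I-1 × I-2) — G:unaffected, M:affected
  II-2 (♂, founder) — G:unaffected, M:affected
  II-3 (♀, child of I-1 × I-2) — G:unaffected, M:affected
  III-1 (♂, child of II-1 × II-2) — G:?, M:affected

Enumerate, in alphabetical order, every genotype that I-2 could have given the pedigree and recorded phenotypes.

G/I-1 un ·: gg
G/I-2 ? ·: gg|Gg
G/II-1 un I-1×I-2: gg
G/II-2 un ·: gg
G/II-3 un I-1×I-2: gg
G/III-1 ? II-1×II-2: gg
⇒ G over [I-1,I-2,II-1,II-2,II-3,III-1]: 2 consistent
M/I-1 aff ·: Mm|MM
M/I-2 aff ·: Mm|MM
M/II-1 aff I-1×I-2: Mm|MM
M/II-2 aff ·: Mm|MM
M/II-3 aff I-1×I-2: Mm|MM
M/III-1 aff II-1×II-2: Mm|MM
⇒ M over [I-1,I-2,II-1,II-2,II-3,III-1]: 45 consistent

I-2 ∈ {Gg MM, Gg Mm, gg MM, gg Mm}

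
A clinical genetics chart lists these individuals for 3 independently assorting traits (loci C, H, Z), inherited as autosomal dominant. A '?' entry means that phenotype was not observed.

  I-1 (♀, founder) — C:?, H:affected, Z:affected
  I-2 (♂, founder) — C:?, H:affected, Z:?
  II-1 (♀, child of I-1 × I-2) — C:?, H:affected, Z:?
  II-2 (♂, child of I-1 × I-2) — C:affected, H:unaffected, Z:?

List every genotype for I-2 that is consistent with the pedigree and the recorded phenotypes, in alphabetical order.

I-2 ∈ {CC Hh ZZ, CC Hh Zz, CC Hh zz, Cc Hh ZZ, Cc Hh Zz, Cc Hh zz, cc Hh ZZ, cc Hh Zz, cc Hh zz}

C/I-1 ? ·: cc|Cc|CC
C/I-2 ? ·: cc|Cc|CC
C/II-1 ? I-1×I-2: cc|Cc|CC
C/II-2 aff I-1×I-2: Cc|CC
⇒ C over [I-1,I-2,II-1,II-2]: 21 consistent
H/I-1 aff ·: Hh
H/I-2 aff ·: Hh
H/II-1 aff I-1×I-2: Hh|HH
H/II-2 un I-1×I-2: hh
⇒ H over [I-1,I-2,II-1,II-2]: 2 consistent
Z/I-1 aff ·: Zz|ZZ
Z/I-2 ? ·: zz|Zz|ZZ
Z/II-1 ? I-1×I-2: zz|Zz|ZZ
Z/II-2 ? I-1×I-2: zz|Zz|ZZ
⇒ Z over [I-1,I-2,II-1,II-2]: 23 consistent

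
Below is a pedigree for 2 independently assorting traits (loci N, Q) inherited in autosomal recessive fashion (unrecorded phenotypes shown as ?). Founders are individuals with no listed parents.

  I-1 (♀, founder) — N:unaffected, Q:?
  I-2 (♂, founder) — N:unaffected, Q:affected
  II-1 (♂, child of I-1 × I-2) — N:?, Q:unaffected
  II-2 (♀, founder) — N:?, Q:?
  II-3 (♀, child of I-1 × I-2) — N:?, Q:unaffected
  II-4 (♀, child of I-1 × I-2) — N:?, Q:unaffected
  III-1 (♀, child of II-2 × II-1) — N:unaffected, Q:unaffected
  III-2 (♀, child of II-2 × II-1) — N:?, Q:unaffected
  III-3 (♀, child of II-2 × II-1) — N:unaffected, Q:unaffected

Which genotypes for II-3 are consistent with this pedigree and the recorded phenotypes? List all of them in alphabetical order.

N/I-1 un ·: NN|Nn
N/I-2 un ·: NN|Nn
N/II-1 ? I-1×I-2: NN|Nn|nn
N/II-2 ? ·: NN|Nn|nn
N/II-3 ? I-1×I-2: NN|Nn|nn
N/II-4 ? I-1×I-2: NN|Nn|nn
N/III-1 un II-2×II-1: NN|Nn
N/III-2 ? II-2×II-1: NN|Nn|nn
N/III-3 un II-2×II-1: NN|Nn
⇒ N over [I-1,I-2,II-1,II-2,II-3,II-4,III-1,III-2,III-3]: 581 consistent
Q/I-1 ? ·: QQ|Qq
Q/I-2 aff ·: qq
Q/II-1 un I-1×I-2: Qq
Q/II-2 ? ·: QQ|Qq|qq
Q/II-3 un I-1×I-2: Qq
Q/II-4 un I-1×I-2: Qq
Q/III-1 un II-2×II-1: QQ|Qq
Q/III-2 un II-2×II-1: QQ|Qq
Q/III-3 un II-2×II-1: QQ|Qq
⇒ Q over [I-1,I-2,II-1,II-2,II-3,II-4,III-1,III-2,III-3]: 34 consistent

II-3 ∈ {NN Qq, Nn Qq, nn Qq}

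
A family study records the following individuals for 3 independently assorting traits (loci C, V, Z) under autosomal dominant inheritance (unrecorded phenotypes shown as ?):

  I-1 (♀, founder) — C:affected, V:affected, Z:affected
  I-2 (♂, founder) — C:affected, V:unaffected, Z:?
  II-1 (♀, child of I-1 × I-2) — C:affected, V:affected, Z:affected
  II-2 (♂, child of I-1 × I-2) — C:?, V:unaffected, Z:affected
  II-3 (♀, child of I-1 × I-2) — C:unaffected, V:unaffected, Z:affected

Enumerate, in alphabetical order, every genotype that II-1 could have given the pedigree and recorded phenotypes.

C/I-1 aff ·: Cc
C/I-2 aff ·: Cc
C/II-1 aff I-1×I-2: Cc|CC
C/II-2 ? I-1×I-2: cc|Cc|CC
C/II-3 un I-1×I-2: cc
⇒ C over [I-1,I-2,II-1,II-2,II-3]: 6 consistent
V/I-1 aff ·: Vv
V/I-2 un ·: vv
V/II-1 aff I-1×I-2: Vv
V/II-2 un I-1×I-2: vv
V/II-3 un I-1×I-2: vv
⇒ V over [I-1,I-2,II-1,II-2,II-3]: 1 consistent
Z/I-1 aff ·: Zz|ZZ
Z/I-2 ? ·: zz|Zz|ZZ
Z/II-1 aff I-1×I-2: Zz|ZZ
Z/II-2 aff I-1×I-2: Zz|ZZ
Z/II-3 aff I-1×I-2: Zz|ZZ
⇒ Z over [I-1,I-2,II-1,II-2,II-3]: 27 consistent

II-1 ∈ {CC Vv ZZ, CC Vv Zz, Cc Vv ZZ, Cc Vv Zz}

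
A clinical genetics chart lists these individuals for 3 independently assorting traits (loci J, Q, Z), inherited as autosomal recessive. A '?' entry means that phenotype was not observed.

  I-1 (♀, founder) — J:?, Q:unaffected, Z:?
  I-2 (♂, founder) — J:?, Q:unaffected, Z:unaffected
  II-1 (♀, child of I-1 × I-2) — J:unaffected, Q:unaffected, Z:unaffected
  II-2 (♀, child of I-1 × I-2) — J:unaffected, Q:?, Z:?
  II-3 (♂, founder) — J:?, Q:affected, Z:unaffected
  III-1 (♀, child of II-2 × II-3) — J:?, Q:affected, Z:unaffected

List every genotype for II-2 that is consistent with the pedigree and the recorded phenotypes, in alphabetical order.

J/I-1 ? ·: JJ|Jj|jj
J/I-2 ? ·: JJ|Jj|jj
J/II-1 un I-1×I-2: JJ|Jj
J/II-2 un I-1×I-2: JJ|Jj
J/II-3 ? ·: JJ|Jj|jj
J/III-1 ? II-2×II-3: JJ|Jj|jj
⇒ J over [I-1,I-2,II-1,II-2,II-3,III-1]: 98 consistent
Q/I-1 un ·: QQ|Qq
Q/I-2 un ·: QQ|Qq
Q/II-1 un I-1×I-2: QQ|Qq
Q/II-2 ? I-1×I-2: Qq|qq
Q/II-3 aff ·: qq
Q/III-1 aff II-2×II-3: qq
⇒ Q over [I-1,I-2,II-1,II-2,II-3,III-1]: 8 consistent
Z/I-1 ? ·: ZZ|Zz|zz
Z/I-2 un ·: ZZ|Zz
Z/II-1 un I-1×I-2: ZZ|Zz
Z/II-2 ? I-1×I-2: ZZ|Zz|zz
Z/II-3 un ·: ZZ|Zz
Z/III-1 un II-2×II-3: ZZ|Zz
⇒ Z over [I-1,I-2,II-1,II-2,II-3,III-1]: 59 consistent

II-2 ∈ {JJ Qq ZZ, JJ Qq Zz, JJ Qq zz, JJ qq ZZ, JJ qq Zz, JJ qq zz, Jj Qq ZZ, Jj Qq Zz, Jj Qq zz, Jj qq ZZ, Jj qq Zz, Jj qq zz}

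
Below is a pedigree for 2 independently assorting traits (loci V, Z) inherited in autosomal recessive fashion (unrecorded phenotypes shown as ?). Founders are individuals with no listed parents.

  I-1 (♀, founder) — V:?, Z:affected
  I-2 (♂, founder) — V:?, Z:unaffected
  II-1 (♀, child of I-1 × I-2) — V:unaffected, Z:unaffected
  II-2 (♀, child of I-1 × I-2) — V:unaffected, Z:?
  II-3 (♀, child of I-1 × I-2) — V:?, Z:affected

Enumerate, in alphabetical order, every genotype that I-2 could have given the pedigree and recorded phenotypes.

I-2 ∈ {VV Zz, Vv Zz, vv Zz}

V/I-1 ? ·: VV|Vv|vv
V/I-2 ? ·: VV|Vv|vv
V/II-1 un I-1×I-2: VV|Vv
V/II-2 un I-1×I-2: VV|Vv
V/II-3 ? I-1×I-2: VV|Vv|vv
⇒ V over [I-1,I-2,II-1,II-2,II-3]: 35 consistent
Z/I-1 aff ·: zz
Z/I-2 un ·: Zz
Z/II-1 un I-1×I-2: Zz
Z/II-2 ? I-1×I-2: Zz|zz
Z/II-3 aff I-1×I-2: zz
⇒ Z over [I-1,I-2,II-1,II-2,II-3]: 2 consistent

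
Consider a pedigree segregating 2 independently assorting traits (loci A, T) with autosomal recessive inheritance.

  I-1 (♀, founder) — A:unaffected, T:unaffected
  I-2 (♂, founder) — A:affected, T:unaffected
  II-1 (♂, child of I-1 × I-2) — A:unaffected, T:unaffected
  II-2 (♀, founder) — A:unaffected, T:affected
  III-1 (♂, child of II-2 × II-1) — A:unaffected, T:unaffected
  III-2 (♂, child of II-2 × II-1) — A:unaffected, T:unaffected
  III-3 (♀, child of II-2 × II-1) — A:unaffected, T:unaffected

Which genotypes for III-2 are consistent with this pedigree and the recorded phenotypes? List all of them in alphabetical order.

III-2 ∈ {AA Tt, Aa Tt}

A/I-1 un ·: AA|Aa
A/I-2 aff ·: aa
A/II-1 un I-1×I-2: Aa
A/II-2 un ·: AA|Aa
A/III-1 un II-2×II-1: AA|Aa
A/III-2 un II-2×II-1: AA|Aa
A/III-3 un II-2×II-1: AA|Aa
⇒ A over [I-1,I-2,II-1,II-2,III-1,III-2,III-3]: 32 consistent
T/I-1 un ·: TT|Tt
T/I-2 un ·: TT|Tt
T/II-1 un I-1×I-2: TT|Tt
T/II-2 aff ·: tt
T/III-1 un II-2×II-1: Tt
T/III-2 un II-2×II-1: Tt
T/III-3 un II-2×II-1: Tt
⇒ T over [I-1,I-2,II-1,II-2,III-1,III-2,III-3]: 7 consistent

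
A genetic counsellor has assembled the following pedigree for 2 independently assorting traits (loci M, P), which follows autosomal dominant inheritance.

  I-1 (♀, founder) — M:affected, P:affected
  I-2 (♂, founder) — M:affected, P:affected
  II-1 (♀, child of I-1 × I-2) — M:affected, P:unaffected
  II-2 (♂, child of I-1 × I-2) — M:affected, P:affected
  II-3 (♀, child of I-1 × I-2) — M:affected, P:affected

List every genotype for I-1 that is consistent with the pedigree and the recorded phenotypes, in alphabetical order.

M/I-1 aff ·: Mm|MM
M/I-2 aff ·: Mm|MM
M/II-1 aff I-1×I-2: Mm|MM
M/II-2 aff I-1×I-2: Mm|MM
M/II-3 aff I-1×I-2: Mm|MM
⇒ M over [I-1,I-2,II-1,II-2,II-3]: 25 consistent
P/I-1 aff ·: Pp
P/I-2 aff ·: Pp
P/II-1 un I-1×I-2: pp
P/II-2 aff I-1×I-2: Pp|PP
P/II-3 aff I-1×I-2: Pp|PP
⇒ P over [I-1,I-2,II-1,II-2,II-3]: 4 consistent

I-1 ∈ {MM Pp, Mm Pp}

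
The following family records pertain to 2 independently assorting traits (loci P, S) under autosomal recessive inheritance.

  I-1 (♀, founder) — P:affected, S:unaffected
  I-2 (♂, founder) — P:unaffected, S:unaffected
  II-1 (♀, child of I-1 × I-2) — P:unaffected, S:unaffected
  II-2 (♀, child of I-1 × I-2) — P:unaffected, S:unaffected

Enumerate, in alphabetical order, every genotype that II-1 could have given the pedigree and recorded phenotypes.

P/I-1 aff ·: pp
P/I-2 un ·: PP|Pp
P/II-1 un I-1×I-2: Pp
P/II-2 un I-1×I-2: Pp
⇒ P over [I-1,I-2,II-1,II-2]: 2 consistent
S/I-1 un ·: SS|Ss
S/I-2 un ·: SS|Ss
S/II-1 un I-1×I-2: SS|Ss
S/II-2 un I-1×I-2: SS|Ss
⇒ S over [I-1,I-2,II-1,II-2]: 13 consistent

II-1 ∈ {Pp SS, Pp Ss}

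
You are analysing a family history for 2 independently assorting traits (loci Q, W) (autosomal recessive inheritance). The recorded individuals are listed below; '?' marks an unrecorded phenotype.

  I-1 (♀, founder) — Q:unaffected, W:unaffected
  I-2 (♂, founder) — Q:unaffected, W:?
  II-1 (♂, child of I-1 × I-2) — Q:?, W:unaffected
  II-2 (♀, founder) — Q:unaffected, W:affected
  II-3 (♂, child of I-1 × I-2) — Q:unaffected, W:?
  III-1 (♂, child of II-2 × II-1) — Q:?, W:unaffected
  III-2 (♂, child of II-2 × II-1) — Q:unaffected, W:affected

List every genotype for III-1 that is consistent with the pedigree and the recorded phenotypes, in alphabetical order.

III-1 ∈ {QQ Ww, Qq Ww, qq Ww}

Q/I-1 un ·: QQ|Qq
Q/I-2 un ·: QQ|Qq
Q/II-1 ? I-1×I-2: QQ|Qq|qq
Q/II-2 un ·: QQ|Qq
Q/II-3 un I-1×I-2: QQ|Qq
Q/III-1 ? II-2×II-1: QQ|Qq|qq
Q/III-2 un II-2×II-1: QQ|Qq
⇒ Q over [I-1,I-2,II-1,II-2,II-3,III-1,III-2]: 101 consistent
W/I-1 un ·: WW|Ww
W/I-2 ? ·: WW|Ww|ww
W/II-1 un I-1×I-2: Ww
W/II-2 aff ·: ww
W/II-3 ? I-1×I-2: WW|Ww|ww
W/III-1 un II-2×II-1: Ww
W/III-2 aff II-2×II-1: ww
⇒ W over [I-1,I-2,II-1,II-2,II-3,III-1,III-2]: 10 consistent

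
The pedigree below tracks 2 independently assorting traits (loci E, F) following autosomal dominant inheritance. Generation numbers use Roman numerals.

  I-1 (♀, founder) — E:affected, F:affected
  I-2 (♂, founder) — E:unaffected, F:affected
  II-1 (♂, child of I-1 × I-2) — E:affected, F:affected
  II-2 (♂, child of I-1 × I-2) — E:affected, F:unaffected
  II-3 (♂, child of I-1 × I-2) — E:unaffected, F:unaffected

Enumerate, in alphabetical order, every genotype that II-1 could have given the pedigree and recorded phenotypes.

II-1 ∈ {Ee FF, Ee Ff}

E/I-1 aff ·: Ee
E/I-2 un ·: ee
E/II-1 aff I-1×I-2: Ee
E/II-2 aff I-1×I-2: Ee
E/II-3 un I-1×I-2: ee
⇒ E over [I-1,I-2,II-1,II-2,II-3]: 1 consistent
F/I-1 aff ·: Ff
F/I-2 aff ·: Ff
F/II-1 aff I-1×I-2: Ff|FF
F/II-2 un I-1×I-2: ff
F/II-3 un I-1×I-2: ff
⇒ F over [I-1,I-2,II-1,II-2,II-3]: 2 consistent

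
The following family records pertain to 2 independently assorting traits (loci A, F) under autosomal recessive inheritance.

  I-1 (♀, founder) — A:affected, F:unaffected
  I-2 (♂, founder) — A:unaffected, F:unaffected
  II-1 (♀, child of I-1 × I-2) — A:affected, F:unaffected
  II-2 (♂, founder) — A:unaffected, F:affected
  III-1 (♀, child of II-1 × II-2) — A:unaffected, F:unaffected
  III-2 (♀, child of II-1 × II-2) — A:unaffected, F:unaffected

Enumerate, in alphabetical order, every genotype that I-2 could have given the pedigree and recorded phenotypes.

A/I-1 aff ·: aa
A/I-2 un ·: Aa
A/II-1 aff I-1×I-2: aa
A/II-2 un ·: AA|Aa
A/III-1 un II-1×II-2: Aa
A/III-2 un II-1×II-2: Aa
⇒ A over [I-1,I-2,II-1,II-2,III-1,III-2]: 2 consistent
F/I-1 un ·: FF|Ff
F/I-2 un ·: FF|Ff
F/II-1 un I-1×I-2: FF|Ff
F/II-2 aff ·: ff
F/III-1 un II-1×II-2: Ff
F/III-2 un II-1×II-2: Ff
⇒ F over [I-1,I-2,II-1,II-2,III-1,III-2]: 7 consistent

I-2 ∈ {Aa FF, Aa Ff}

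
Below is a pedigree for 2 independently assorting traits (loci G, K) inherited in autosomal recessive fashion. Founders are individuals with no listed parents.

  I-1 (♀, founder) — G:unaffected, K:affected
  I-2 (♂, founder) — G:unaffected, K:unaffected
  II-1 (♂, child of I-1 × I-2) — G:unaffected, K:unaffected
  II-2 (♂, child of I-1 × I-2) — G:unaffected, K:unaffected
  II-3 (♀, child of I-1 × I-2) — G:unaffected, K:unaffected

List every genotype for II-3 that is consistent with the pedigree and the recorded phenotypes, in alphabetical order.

G/I-1 un ·: GG|Gg
G/I-2 un ·: GG|Gg
G/II-1 un I-1×I-2: GG|Gg
G/II-2 un I-1×I-2: GG|Gg
G/II-3 un I-1×I-2: GG|Gg
⇒ G over [I-1,I-2,II-1,II-2,II-3]: 25 consistent
K/I-1 aff ·: kk
K/I-2 un ·: KK|Kk
K/II-1 un I-1×I-2: Kk
K/II-2 un I-1×I-2: Kk
K/II-3 un I-1×I-2: Kk
⇒ K over [I-1,I-2,II-1,II-2,II-3]: 2 consistent

II-3 ∈ {GG Kk, Gg Kk}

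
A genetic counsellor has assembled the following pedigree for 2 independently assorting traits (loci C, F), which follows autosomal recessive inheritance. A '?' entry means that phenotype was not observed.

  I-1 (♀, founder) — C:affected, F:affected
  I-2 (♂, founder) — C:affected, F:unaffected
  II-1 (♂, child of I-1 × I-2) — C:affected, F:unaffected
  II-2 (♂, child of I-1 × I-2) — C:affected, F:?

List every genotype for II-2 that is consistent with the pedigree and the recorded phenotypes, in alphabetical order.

II-2 ∈ {cc Ff, cc ff}

C/I-1 aff ·: cc
C/I-2 aff ·: cc
C/II-1 aff I-1×I-2: cc
C/II-2 aff I-1×I-2: cc
⇒ C over [I-1,I-2,II-1,II-2]: 1 consistent
F/I-1 aff ·: ff
F/I-2 un ·: FF|Ff
F/II-1 un I-1×I-2: Ff
F/II-2 ? I-1×I-2: Ff|ff
⇒ F over [I-1,I-2,II-1,II-2]: 3 consistent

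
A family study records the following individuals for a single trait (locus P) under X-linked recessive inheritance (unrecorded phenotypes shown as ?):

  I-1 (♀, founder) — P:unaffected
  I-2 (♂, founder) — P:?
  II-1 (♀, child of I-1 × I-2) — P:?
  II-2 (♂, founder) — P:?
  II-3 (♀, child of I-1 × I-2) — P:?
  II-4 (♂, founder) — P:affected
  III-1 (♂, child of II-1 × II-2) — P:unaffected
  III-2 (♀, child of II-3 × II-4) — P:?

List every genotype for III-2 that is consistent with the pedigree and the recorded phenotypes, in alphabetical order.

III-2 ∈ {X^PX^p, X^pX^p}

P/I-1 un ·: X^PX^P|X^PX^p
P/I-2 ? ·: X^PY|X^pY
P/II-1 ? I-1×I-2: X^PX^P|X^PX^p
P/II-2 ? ·: X^PY|X^pY
P/II-3 ? I-1×I-2: X^PX^P|X^PX^p|X^pX^p
P/II-4 aff ·: X^pY
P/III-1 un II-1×II-2: X^PY
P/III-2 ? II-3×II-4: X^PX^p|X^pX^p
⇒ P over [I-1,I-2,II-1,II-2,II-3,II-4,III-1,III-2]: 24 consistent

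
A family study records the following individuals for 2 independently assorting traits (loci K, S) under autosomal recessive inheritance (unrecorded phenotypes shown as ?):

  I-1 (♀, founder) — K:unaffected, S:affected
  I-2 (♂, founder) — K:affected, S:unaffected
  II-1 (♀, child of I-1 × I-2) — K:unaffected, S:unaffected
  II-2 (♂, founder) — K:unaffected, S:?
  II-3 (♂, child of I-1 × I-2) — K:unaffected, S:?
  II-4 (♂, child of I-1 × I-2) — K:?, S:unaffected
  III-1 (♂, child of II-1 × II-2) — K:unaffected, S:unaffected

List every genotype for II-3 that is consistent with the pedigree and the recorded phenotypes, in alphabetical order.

II-3 ∈ {Kk Ss, Kk ss}

K/I-1 un ·: KK|Kk
K/I-2 aff ·: kk
K/II-1 un I-1×I-2: Kk
K/II-2 un ·: KK|Kk
K/II-3 un I-1×I-2: Kk
K/II-4 ? I-1×I-2: Kk|kk
K/III-1 un II-1×II-2: KK|Kk
⇒ K over [I-1,I-2,II-1,II-2,II-3,II-4,III-1]: 12 consistent
S/I-1 aff ·: ss
S/I-2 un ·: SS|Ss
S/II-1 un I-1×I-2: Ss
S/II-2 ? ·: SS|Ss|ss
S/II-3 ? I-1×I-2: Ss|ss
S/II-4 un I-1×I-2: Ss
S/III-1 un II-1×II-2: SS|Ss
⇒ S over [I-1,I-2,II-1,II-2,II-3,II-4,III-1]: 15 consistent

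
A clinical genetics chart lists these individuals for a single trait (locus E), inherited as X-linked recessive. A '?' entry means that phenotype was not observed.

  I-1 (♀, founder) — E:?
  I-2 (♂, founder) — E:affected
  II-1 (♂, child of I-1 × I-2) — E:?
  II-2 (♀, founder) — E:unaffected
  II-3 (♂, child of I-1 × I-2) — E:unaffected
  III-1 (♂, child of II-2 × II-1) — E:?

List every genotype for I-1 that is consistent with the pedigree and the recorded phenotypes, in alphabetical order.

I-1 ∈ {X^EX^E, X^EX^e}

E/I-1 ? ·: X^EX^E|X^EX^e
E/I-2 aff ·: X^eY
E/II-1 ? I-1×I-2: X^EY|X^eY
E/II-2 un ·: X^EX^E|X^EX^e
E/II-3 un I-1×I-2: X^EY
E/III-1 ? II-2×II-1: X^EY|X^eY
⇒ E over [I-1,I-2,II-1,II-2,II-3,III-1]: 9 consistent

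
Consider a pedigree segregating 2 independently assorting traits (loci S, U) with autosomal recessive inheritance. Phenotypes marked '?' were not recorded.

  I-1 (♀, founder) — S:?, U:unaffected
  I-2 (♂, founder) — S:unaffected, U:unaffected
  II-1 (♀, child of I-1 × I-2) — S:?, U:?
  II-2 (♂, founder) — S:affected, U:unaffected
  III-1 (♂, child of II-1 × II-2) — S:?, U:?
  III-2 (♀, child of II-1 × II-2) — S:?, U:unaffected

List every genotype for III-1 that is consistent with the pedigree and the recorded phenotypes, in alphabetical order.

III-1 ∈ {Ss UU, Ss Uu, Ss uu, ss UU, ss Uu, ss uu}

S/I-1 ? ·: SS|Ss|ss
S/I-2 un ·: SS|Ss
S/II-1 ? I-1×I-2: SS|Ss|ss
S/II-2 aff ·: ss
S/III-1 ? II-1×II-2: Ss|ss
S/III-2 ? II-1×II-2: Ss|ss
⇒ S over [I-1,I-2,II-1,II-2,III-1,III-2]: 26 consistent
U/I-1 un ·: UU|Uu
U/I-2 un ·: UU|Uu
U/II-1 ? I-1×I-2: UU|Uu|uu
U/II-2 un ·: UU|Uu
U/III-1 ? II-1×II-2: UU|Uu|uu
U/III-2 un II-1×II-2: UU|Uu
⇒ U over [I-1,I-2,II-1,II-2,III-1,III-2]: 53 consistent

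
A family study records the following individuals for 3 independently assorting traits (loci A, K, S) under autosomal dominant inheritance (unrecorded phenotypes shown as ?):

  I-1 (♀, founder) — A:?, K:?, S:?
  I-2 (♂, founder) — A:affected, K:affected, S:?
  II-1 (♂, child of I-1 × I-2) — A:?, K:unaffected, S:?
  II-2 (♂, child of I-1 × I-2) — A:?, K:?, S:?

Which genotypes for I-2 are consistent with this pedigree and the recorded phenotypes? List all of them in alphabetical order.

A/I-1 ? ·: aa|Aa|AA
A/I-2 aff ·: Aa|AA
A/II-1 ? I-1×I-2: aa|Aa|AA
A/II-2 ? I-1×I-2: aa|Aa|AA
⇒ A over [I-1,I-2,II-1,II-2]: 23 consistent
K/I-1 ? ·: kk|Kk
K/I-2 aff ·: Kk
K/II-1 un I-1×I-2: kk
K/II-2 ? I-1×I-2: kk|Kk|KK
⇒ K over [I-1,I-2,II-1,II-2]: 5 consistent
S/I-1 ? ·: ss|Ss|SS
S/I-2 ? ·: ss|Ss|SS
S/II-1 ? I-1×I-2: ss|Ss|SS
S/II-2 ? I-1×I-2: ss|Ss|SS
⇒ S over [I-1,I-2,II-1,II-2]: 29 consistent

I-2 ∈ {AA Kk SS, AA Kk Ss, AA Kk ss, Aa Kk SS, Aa Kk Ss, Aa Kk ss}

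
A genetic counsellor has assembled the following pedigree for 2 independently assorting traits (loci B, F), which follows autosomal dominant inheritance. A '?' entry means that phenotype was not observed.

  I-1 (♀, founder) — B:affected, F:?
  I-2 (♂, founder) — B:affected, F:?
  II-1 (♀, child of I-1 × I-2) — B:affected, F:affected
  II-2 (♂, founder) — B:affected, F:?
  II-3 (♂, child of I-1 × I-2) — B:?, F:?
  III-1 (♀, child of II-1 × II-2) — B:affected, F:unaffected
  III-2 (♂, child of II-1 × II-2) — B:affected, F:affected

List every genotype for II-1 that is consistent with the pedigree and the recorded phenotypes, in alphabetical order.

B/I-1 aff ·: Bb|BB
B/I-2 aff ·: Bb|BB
B/II-1 aff I-1×I-2: Bb|BB
B/II-2 aff ·: Bb|BB
B/II-3 ? I-1×I-2: bb|Bb|BB
B/III-1 aff II-1×II-2: Bb|BB
B/III-2 aff II-1×II-2: Bb|BB
⇒ B over [I-1,I-2,II-1,II-2,II-3,III-1,III-2]: 96 consistent
F/I-1 ? ·: ff|Ff|FF
F/I-2 ? ·: ff|Ff|FF
F/II-1 aff I-1×I-2: Ff
F/II-2 ? ·: ff|Ff
F/II-3 ? I-1×I-2: ff|Ff|FF
F/III-1 un II-1×II-2: ff
F/III-2 aff II-1×II-2: Ff|FF
⇒ F over [I-1,I-2,II-1,II-2,II-3,III-1,III-2]: 39 consistent

II-1 ∈ {BB Ff, Bb Ff}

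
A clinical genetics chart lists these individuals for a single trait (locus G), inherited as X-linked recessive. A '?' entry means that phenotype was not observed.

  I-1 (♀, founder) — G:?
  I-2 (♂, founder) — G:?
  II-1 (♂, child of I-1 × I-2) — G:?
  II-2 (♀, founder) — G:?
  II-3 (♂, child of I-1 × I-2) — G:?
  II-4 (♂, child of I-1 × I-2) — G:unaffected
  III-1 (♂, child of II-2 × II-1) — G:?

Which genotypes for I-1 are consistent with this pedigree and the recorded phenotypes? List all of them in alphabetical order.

I-1 ∈ {X^GX^G, X^GX^g}

G/I-1 ? ·: X^GX^G|X^GX^g
G/I-2 ? ·: X^GY|X^gY
G/II-1 ? I-1×I-2: X^GY|X^gY
G/II-2 ? ·: X^GX^G|X^GX^g|X^gX^g
G/II-3 ? I-1×I-2: X^GY|X^gY
G/II-4 un I-1×I-2: X^GY
G/III-1 ? II-2×II-1: X^GY|X^gY
⇒ G over [I-1,I-2,II-1,II-2,II-3,II-4,III-1]: 40 consistent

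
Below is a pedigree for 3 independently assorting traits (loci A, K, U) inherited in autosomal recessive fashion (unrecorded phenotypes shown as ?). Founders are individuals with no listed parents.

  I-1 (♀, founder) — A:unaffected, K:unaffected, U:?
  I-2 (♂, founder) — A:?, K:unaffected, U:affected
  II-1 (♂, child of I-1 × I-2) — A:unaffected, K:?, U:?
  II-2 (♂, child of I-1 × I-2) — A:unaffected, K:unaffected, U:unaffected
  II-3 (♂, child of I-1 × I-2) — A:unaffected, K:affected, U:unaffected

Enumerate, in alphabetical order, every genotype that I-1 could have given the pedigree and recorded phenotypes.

I-1 ∈ {AA Kk UU, AA Kk Uu, Aa Kk UU, Aa Kk Uu}

A/I-1 un ·: AA|Aa
A/I-2 ? ·: AA|Aa|aa
A/II-1 un I-1×I-2: AA|Aa
A/II-2 un I-1×I-2: AA|Aa
A/II-3 un I-1×I-2: AA|Aa
⇒ A over [I-1,I-2,II-1,II-2,II-3]: 27 consistent
K/I-1 un ·: Kk
K/I-2 un ·: Kk
K/II-1 ? I-1×I-2: KK|Kk|kk
K/II-2 un I-1×I-2: KK|Kk
K/II-3 aff I-1×I-2: kk
⇒ K over [I-1,I-2,II-1,II-2,II-3]: 6 consistent
U/I-1 ? ·: UU|Uu
U/I-2 aff ·: uu
U/II-1 ? I-1×I-2: Uu|uu
U/II-2 un I-1×I-2: Uu
U/II-3 un I-1×I-2: Uu
⇒ U over [I-1,I-2,II-1,II-2,II-3]: 3 consistent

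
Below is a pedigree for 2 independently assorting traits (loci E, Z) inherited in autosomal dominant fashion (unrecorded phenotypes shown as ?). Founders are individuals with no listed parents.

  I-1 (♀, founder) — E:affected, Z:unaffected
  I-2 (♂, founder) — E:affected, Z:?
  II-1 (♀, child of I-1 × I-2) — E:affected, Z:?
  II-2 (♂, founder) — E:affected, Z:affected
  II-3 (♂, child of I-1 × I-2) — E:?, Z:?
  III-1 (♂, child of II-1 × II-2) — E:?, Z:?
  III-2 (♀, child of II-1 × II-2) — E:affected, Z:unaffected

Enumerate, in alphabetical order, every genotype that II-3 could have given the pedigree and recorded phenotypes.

II-3 ∈ {EE Zz, EE zz, Ee Zz, Ee zz, ee Zz, ee zz}

E/I-1 aff ·: Ee|EE
E/I-2 aff ·: Ee|EE
E/II-1 aff I-1×I-2: Ee|EE
E/II-2 aff ·: Ee|EE
E/II-3 ? I-1×I-2: ee|Ee|EE
E/III-1 ? II-1×II-2: ee|Ee|EE
E/III-2 aff II-1×II-2: Ee|EE
⇒ E over [I-1,I-2,II-1,II-2,II-3,III-1,III-2]: 110 consistent
Z/I-1 un ·: zz
Z/I-2 ? ·: zz|Zz|ZZ
Z/II-1 ? I-1×I-2: zz|Zz
Z/II-2 aff ·: Zz
Z/II-3 ? I-1×I-2: zz|Zz
Z/III-1 ? II-1×II-2: zz|Zz|ZZ
Z/III-2 un II-1×II-2: zz
⇒ Z over [I-1,I-2,II-1,II-2,II-3,III-1,III-2]: 15 consistent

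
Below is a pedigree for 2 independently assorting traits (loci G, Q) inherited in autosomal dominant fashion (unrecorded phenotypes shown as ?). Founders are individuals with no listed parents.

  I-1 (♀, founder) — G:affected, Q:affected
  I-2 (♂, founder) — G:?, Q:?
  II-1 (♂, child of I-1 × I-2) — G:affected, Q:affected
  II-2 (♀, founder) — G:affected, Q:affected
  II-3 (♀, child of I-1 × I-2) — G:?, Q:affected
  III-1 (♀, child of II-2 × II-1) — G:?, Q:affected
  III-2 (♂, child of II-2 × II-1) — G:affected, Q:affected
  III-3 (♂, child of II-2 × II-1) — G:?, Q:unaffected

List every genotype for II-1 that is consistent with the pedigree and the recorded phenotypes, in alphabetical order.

II-1 ∈ {GG Qq, Gg Qq}

G/I-1 aff ·: Gg|GG
G/I-2 ? ·: gg|Gg|GG
G/II-1 aff I-1×I-2: Gg|GG
G/II-2 aff ·: Gg|GG
G/II-3 ? I-1×I-2: gg|Gg|GG
G/III-1 ? II-2×II-1: gg|Gg|GG
G/III-2 aff II-2×II-1: Gg|GG
G/III-3 ? II-2×II-1: gg|Gg|GG
⇒ G over [I-1,I-2,II-1,II-2,II-3,III-1,III-2,III-3]: 332 consistent
Q/I-1 aff ·: Qq|QQ
Q/I-2 ? ·: qq|Qq|QQ
Q/II-1 aff I-1×I-2: Qq
Q/II-2 aff ·: Qq
Q/II-3 aff I-1×I-2: Qq|QQ
Q/III-1 aff II-2×II-1: Qq|QQ
Q/III-2 aff II-2×II-1: Qq|QQ
Q/III-3 un II-2×II-1: qq
⇒ Q over [I-1,I-2,II-1,II-2,II-3,III-1,III-2,III-3]: 32 consistent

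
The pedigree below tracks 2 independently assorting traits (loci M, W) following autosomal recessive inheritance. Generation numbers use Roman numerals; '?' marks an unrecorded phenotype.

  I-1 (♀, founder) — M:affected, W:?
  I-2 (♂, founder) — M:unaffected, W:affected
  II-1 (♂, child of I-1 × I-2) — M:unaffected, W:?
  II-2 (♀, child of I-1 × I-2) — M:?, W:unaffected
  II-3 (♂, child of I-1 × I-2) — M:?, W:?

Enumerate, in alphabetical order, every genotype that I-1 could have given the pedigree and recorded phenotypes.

M/I-1 aff ·: mm
M/I-2 un ·: MM|Mm
M/II-1 un I-1×I-2: Mm
M/II-2 ? I-1×I-2: Mm|mm
M/II-3 ? I-1×I-2: Mm|mm
⇒ M over [I-1,I-2,II-1,II-2,II-3]: 5 consistent
W/I-1 ? ·: WW|Ww
W/I-2 aff ·: ww
W/II-1 ? I-1×I-2: Ww|ww
W/II-2 un I-1×I-2: Ww
W/II-3 ? I-1×I-2: Ww|ww
⇒ W over [I-1,I-2,II-1,II-2,II-3]: 5 consistent

I-1 ∈ {mm WW, mm Ww}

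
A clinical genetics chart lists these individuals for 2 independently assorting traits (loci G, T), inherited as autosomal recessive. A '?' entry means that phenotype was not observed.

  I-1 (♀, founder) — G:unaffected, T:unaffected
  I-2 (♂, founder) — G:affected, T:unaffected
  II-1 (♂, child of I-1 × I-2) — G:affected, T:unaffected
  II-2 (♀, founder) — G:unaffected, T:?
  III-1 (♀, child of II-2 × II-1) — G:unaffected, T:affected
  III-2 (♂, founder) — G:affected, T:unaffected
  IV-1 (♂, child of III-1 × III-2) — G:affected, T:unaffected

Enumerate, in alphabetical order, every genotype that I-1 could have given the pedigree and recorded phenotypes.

G/I-1 un ·: Gg
G/I-2 aff ·: gg
G/II-1 aff I-1×I-2: gg
G/II-2 un ·: GG|Gg
G/III-1 un II-2×II-1: Gg
G/III-2 aff ·: gg
G/IV-1 aff III-1×III-2: gg
⇒ G over [I-1,I-2,II-1,II-2,III-1,III-2,IV-1]: 2 consistent
T/I-1 un ·: TT|Tt
T/I-2 un ·: TT|Tt
T/II-1 un I-1×I-2: Tt
T/II-2 ? ·: Tt|tt
T/III-1 aff II-2×II-1: tt
T/III-2 un ·: TT|Tt
T/IV-1 un III-1×III-2: Tt
⇒ T over [I-1,I-2,II-1,II-2,III-1,III-2,IV-1]: 12 consistent

I-1 ∈ {Gg TT, Gg Tt}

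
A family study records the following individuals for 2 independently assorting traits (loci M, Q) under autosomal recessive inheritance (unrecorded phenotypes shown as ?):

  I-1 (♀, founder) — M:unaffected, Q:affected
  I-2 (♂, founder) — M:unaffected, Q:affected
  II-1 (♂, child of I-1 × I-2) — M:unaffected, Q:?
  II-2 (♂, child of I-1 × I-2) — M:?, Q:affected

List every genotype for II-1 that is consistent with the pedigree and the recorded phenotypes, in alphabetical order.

II-1 ∈ {MM qq, Mm qq}

M/I-1 un ·: MM|Mm
M/I-2 un ·: MM|Mm
M/II-1 un I-1×I-2: MM|Mm
M/II-2 ? I-1×I-2: MM|Mm|mm
⇒ M over [I-1,I-2,II-1,II-2]: 15 consistent
Q/I-1 aff ·: qq
Q/I-2 aff ·: qq
Q/II-1 ? I-1×I-2: qq
Q/II-2 aff I-1×I-2: qq
⇒ Q over [I-1,I-2,II-1,II-2]: 1 consistent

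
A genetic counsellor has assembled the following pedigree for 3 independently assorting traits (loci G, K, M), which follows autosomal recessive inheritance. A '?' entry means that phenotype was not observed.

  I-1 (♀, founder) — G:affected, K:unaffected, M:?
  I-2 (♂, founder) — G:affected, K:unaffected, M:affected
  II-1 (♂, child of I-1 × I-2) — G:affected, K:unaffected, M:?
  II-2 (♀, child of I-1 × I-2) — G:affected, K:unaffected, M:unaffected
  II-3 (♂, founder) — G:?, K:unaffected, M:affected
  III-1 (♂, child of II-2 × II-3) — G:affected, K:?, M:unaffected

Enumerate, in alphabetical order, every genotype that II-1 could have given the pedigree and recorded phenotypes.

G/I-1 aff ·: gg
G/I-2 aff ·: gg
G/II-1 aff I-1×I-2: gg
G/II-2 aff I-1×I-2: gg
G/II-3 ? ·: Gg|gg
G/III-1 aff II-2×II-3: gg
⇒ G over [I-1,I-2,II-1,II-2,II-3,III-1]: 2 consistent
K/I-1 un ·: KK|Kk
K/I-2 un ·: KK|Kk
K/II-1 un I-1×I-2: KK|Kk
K/II-2 un I-1×I-2: KK|Kk
K/II-3 un ·: KK|Kk
K/III-1 ? II-2×II-3: KK|Kk|kk
⇒ K over [I-1,I-2,II-1,II-2,II-3,III-1]: 51 consistent
M/I-1 ? ·: MM|Mm
M/I-2 aff ·: mm
M/II-1 ? I-1×I-2: Mm|mm
M/II-2 un I-1×I-2: Mm
M/II-3 aff ·: mm
M/III-1 un II-2×II-3: Mm
⇒ M over [I-1,I-2,II-1,II-2,II-3,III-1]: 3 consistent

II-1 ∈ {gg KK Mm, gg KK mm, gg Kk Mm, gg Kk mm}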